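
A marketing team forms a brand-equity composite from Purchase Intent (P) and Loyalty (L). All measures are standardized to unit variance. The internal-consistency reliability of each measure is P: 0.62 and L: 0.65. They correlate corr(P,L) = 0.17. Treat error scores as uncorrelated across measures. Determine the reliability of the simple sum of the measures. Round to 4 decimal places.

0.6880

Var(P+L) = 2 + 2·[0.17] = 2 + 0.34 = 2.34.
Because errors are independent across components, Cov(Tᵢ,Tⱼ) = Cov(Xᵢ,Xⱼ); the off-diagonal part of the true-score variance is the same as above.
True-score variance = [0.62 + 0.65] + 0.34 = 1.27 + 0.34 = 1.61.
Reliability = 1.61 / 2.34 = 0.6880.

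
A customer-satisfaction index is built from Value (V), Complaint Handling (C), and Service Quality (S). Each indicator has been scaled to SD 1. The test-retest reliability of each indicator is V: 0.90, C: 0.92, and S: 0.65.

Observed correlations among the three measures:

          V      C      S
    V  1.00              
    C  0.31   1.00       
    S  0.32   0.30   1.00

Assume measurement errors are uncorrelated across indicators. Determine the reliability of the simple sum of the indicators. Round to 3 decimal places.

Var(V+C+S) = 3 + 2·[0.31 + 0.32 + 0.30] = 3 + 1.86 = 4.86.
Under uncorrelated errors the observed covariances equal the true-score covariances, so only the own-variance terms attenuate.
True-score variance = [0.90 + 0.92 + 0.65] + 1.86 = 2.47 + 1.86 = 4.33.
Reliability = 4.33 / 4.86 = 0.891.

0.891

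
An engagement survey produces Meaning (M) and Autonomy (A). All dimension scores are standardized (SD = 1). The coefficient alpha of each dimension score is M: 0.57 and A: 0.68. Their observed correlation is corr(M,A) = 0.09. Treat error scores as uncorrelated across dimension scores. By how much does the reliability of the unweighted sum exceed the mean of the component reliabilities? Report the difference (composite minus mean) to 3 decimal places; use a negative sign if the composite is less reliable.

Var(sum) = 2 + 0.18 = 2.18; true-score variance = 1.25 + 0.18 = 1.43; composite reliability = 0.6560.
Mean component reliability = 0.6250.
Difference = 0.6560 − 0.6250 = 0.031.

0.031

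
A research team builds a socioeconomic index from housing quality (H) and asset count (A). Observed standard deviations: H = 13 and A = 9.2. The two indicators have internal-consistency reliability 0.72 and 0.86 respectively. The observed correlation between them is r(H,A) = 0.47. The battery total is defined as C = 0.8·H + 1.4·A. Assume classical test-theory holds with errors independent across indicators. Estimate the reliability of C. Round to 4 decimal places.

0.8662

Var(C) = 0.8²·13² + 1.4²·9.2² + 2·[1.12·13·9.2·0.47] = 274.054 + 125.915 = 399.969.
Under uncorrelated errors the observed covariances equal the true-score covariances, so only the own-variance terms attenuate.
True-score variance = [0.8²·13²·0.72 + 1.4²·9.2²·0.86] + 125.915 = 220.544 + 125.915 = 346.459.
Reliability = 346.459 / 399.969 = 0.8662.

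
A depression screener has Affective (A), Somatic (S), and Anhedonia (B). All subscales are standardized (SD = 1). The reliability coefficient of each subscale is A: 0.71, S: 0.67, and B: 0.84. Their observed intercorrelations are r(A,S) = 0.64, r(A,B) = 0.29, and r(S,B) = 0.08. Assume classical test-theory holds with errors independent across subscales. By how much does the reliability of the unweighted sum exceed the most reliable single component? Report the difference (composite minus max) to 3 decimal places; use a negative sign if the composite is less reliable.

Var(sum) = 3 + 2.02 = 5.02; true-score variance = 2.22 + 2.02 = 4.24; composite reliability = 0.8446.
Max component reliability = 0.8400.
Difference = 0.8446 − 0.8400 = 0.005.

0.005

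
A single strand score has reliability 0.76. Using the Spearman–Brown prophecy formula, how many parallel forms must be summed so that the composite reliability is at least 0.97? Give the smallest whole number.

11

k ≥ ρ*(1−ρ₁)/(ρ₁(1−ρ*)) = 0.97·0.24 / (0.76·0.03) = 10.211.
Smallest integer k = 11.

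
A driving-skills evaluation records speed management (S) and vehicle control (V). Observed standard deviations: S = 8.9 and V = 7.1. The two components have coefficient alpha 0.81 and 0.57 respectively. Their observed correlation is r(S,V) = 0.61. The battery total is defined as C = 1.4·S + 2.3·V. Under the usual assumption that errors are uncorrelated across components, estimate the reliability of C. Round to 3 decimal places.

Var(C) = 1.4²·8.9² + 2.3²·7.1² + 2·[3.22·8.9·7.1·0.61] = 421.92 + 248.236 = 670.156.
With uncorrelated errors the cross-covariances are all true-score covariance, so they carry over unchanged; only the diagonal terms shrink to ρᵢσᵢ².
True-score variance = [1.4²·8.9²·0.81 + 2.3²·7.1²·0.57] + 248.236 = 277.755 + 248.236 = 525.991.
Reliability = 525.991 / 670.156 = 0.785.

0.785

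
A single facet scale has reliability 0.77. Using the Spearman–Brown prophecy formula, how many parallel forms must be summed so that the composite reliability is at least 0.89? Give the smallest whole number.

k ≥ ρ*(1−ρ₁)/(ρ₁(1−ρ*)) = 0.89·0.23 / (0.77·0.11) = 2.417.
Smallest integer k = 3.

3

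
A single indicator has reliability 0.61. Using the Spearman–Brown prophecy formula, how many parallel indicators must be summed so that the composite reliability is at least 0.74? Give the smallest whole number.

k ≥ ρ*(1−ρ₁)/(ρ₁(1−ρ*)) = 0.74·0.39 / (0.61·0.26) = 1.820.
Smallest integer k = 2.

2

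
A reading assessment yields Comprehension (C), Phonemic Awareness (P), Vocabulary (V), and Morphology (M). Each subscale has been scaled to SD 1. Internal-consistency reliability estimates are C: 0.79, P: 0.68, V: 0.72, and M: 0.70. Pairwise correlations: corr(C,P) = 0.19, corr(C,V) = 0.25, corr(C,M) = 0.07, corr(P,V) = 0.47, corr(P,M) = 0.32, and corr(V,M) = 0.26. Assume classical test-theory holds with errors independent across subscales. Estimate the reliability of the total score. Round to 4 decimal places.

Var(C+P+V+M) = 4 + 2·[0.19 + 0.25 + 0.07 + 0.47 + 0.32 + 0.26] = 4 + 3.12 = 7.12.
Because errors are independent across components, Cov(Tᵢ,Tⱼ) = Cov(Xᵢ,Xⱼ); the off-diagonal part of the true-score variance is the same as above.
True-score variance = [0.79 + 0.68 + 0.72 + 0.70] + 3.12 = 2.89 + 3.12 = 6.01.
Reliability = 6.01 / 7.12 = 0.8441.

0.8441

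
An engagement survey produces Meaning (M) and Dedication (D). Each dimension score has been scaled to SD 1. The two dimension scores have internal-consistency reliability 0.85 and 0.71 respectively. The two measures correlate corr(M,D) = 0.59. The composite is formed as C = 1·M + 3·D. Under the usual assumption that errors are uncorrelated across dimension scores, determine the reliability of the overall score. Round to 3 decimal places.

Var(C) = 1 + 3² + 2·[3·0.59] = 10 + 3.54 = 13.54.
Under uncorrelated errors the observed covariances equal the true-score covariances, so only the own-variance terms attenuate.
True-score variance = [0.85 + 3²·0.71] + 3.54 = 7.24 + 3.54 = 10.78.
Reliability = 10.78 / 13.54 = 0.796.

0.796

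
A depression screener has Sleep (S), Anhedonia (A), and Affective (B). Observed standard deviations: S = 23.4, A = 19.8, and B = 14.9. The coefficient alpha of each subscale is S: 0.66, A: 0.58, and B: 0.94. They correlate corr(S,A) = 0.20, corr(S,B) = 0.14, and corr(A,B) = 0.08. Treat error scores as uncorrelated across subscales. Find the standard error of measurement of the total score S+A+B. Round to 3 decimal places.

19.083

Var(total) = 1161.61 + 330.156 = 1491.77.
True-score variance = 797.462 + 330.156 = 1127.62, so reliability = 0.7559.
Error variance = 1491.77 − 1127.62 = 364.148; SEM = √364.148 = 19.083.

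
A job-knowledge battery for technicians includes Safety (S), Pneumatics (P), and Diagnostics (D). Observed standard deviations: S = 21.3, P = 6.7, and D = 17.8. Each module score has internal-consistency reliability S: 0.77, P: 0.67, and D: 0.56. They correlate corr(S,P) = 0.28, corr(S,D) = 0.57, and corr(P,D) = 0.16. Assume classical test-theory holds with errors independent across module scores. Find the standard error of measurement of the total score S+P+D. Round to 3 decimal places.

16.080

Var(total) = 815.42 + 550.3 = 1365.72.
True-score variance = 556.848 + 550.3 = 1107.15, so reliability = 0.8107.
Error variance = 1365.72 − 1107.15 = 258.572; SEM = √258.572 = 16.080.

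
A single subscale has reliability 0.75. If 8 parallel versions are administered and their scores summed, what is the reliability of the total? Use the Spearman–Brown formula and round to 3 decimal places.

0.960

ρ_k = kρ / (1 + (k−1)ρ) = 8·0.75 / (1 + 7·0.75) = 6.000 / 6.250 = 0.960.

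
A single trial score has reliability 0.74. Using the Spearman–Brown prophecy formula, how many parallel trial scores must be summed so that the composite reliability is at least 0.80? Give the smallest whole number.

2

k ≥ ρ*(1−ρ₁)/(ρ₁(1−ρ*)) = 0.80·0.26 / (0.74·0.20) = 1.405.
Smallest integer k = 2.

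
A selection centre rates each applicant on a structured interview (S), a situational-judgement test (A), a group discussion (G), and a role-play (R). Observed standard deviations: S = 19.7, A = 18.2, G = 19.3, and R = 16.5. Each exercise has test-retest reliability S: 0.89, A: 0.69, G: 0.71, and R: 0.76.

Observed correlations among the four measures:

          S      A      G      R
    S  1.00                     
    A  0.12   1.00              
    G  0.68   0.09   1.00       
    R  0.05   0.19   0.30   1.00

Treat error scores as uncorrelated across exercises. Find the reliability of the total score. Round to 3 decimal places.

0.865

Var(S+A+G+R) = 19.7² + 18.2² + 19.3² + 16.5² + 2·[19.7·18.2·0.12 + 19.7·19.3·0.68 + 19.7·16.5·0.05 + 18.2·19.3·0.09 + 18.2·16.5·0.19 + 19.3·16.5·0.30] = 1364.07 + 1004.05 = 2368.12.
With uncorrelated errors the cross-covariances are all true-score covariance, so they carry over unchanged; only the diagonal terms shrink to ρᵢσᵢ².
True-score variance = [19.7²·0.89 + 18.2²·0.69 + 19.3²·0.71 + 16.5²·0.76] + 1004.05 = 1045.33 + 1004.05 = 2049.38.
Reliability = 2049.38 / 2368.12 = 0.865.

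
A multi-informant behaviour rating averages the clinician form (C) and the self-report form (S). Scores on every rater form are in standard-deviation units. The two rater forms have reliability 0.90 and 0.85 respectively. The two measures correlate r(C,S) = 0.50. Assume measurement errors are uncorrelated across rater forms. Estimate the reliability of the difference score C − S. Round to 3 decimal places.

Var(C−S) = 1 + 1 − 2·0.50 = 2 − 1 = 1.
With uncorrelated errors the cross-covariances are all true-score covariance, so they carry over unchanged; only the diagonal terms shrink to ρᵢσᵢ².
True-score variance = [0.90 + 0.85] − 1 = 1.75 − 1 = 0.75.
Reliability = 0.75 / 1 = 0.750.

0.750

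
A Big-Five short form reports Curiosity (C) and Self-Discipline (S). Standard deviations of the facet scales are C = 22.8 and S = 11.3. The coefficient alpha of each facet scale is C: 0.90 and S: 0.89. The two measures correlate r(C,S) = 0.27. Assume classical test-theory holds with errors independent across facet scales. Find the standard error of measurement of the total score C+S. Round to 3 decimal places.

Var(total) = 647.53 + 139.126 = 786.656.
True-score variance = 581.5 + 139.126 = 720.626, so reliability = 0.9161.
Error variance = 786.656 − 720.626 = 66.0299; SEM = √66.0299 = 8.126.

8.126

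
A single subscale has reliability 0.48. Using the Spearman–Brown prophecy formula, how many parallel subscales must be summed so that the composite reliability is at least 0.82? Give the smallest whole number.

k ≥ ρ*(1−ρ₁)/(ρ₁(1−ρ*)) = 0.82·0.52 / (0.48·0.18) = 4.935.
Smallest integer k = 5.

5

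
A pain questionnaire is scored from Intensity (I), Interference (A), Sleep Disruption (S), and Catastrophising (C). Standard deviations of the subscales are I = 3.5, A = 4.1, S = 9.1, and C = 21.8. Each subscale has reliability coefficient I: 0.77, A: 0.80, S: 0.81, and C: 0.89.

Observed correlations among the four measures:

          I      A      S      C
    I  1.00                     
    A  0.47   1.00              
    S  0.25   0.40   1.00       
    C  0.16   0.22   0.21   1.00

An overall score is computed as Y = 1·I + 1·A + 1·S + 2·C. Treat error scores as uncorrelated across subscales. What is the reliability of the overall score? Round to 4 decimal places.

Var(Y) = 3.5² + 4.1² + 9.1² + 2²·21.8² + 2·[3.5·4.1·0.47 + 3.5·9.1·0.25 + 2·3.5·21.8·0.16 + 4.1·9.1·0.40 + 2·4.1·21.8·0.22 + 2·9.1·21.8·0.21] = 2012.83 + 353.388 = 2366.22.
Because errors are independent across components, Cov(Tᵢ,Tⱼ) = Cov(Xᵢ,Xⱼ); the off-diagonal part of the true-score variance is the same as above.
True-score variance = [3.5²·0.77 + 4.1²·0.80 + 9.1²·0.81 + 2²·21.8²·0.89] + 353.388 = 1781.81 + 353.388 = 2135.2.
Reliability = 2135.2 / 2366.22 = 0.9024.

0.9024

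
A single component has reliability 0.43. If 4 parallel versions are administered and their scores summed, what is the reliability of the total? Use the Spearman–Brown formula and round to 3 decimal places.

0.751

ρ_k = kρ / (1 + (k−1)ρ) = 4·0.43 / (1 + 3·0.43) = 1.720 / 2.290 = 0.751.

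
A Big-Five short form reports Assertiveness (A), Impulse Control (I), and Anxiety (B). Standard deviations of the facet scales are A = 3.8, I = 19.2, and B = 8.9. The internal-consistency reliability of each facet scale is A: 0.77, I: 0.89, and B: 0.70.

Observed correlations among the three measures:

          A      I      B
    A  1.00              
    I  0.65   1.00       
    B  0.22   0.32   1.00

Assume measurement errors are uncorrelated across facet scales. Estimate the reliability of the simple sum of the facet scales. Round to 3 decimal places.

0.901

Var(A+I+B) = 3.8² + 19.2² + 8.9² + 2·[3.8·19.2·0.65 + 3.8·8.9·0.22 + 19.2·8.9·0.32] = 462.29 + 219.092 = 681.382.
Under uncorrelated errors the observed covariances equal the true-score covariances, so only the own-variance terms attenuate.
True-score variance = [3.8²·0.77 + 19.2²·0.89 + 8.9²·0.70] + 219.092 = 394.655 + 219.092 = 613.747.
Reliability = 613.747 / 681.382 = 0.901.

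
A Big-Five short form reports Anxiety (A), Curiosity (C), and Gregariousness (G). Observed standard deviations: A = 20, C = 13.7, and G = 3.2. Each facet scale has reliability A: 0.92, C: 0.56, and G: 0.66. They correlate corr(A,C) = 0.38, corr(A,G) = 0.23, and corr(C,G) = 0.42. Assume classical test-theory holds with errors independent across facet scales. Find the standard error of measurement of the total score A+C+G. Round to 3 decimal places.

10.866

Var(total) = 597.93 + 274.506 = 872.436.
True-score variance = 479.865 + 274.506 = 754.37, so reliability = 0.8647.
Error variance = 872.436 − 754.37 = 118.065; SEM = √118.065 = 10.866.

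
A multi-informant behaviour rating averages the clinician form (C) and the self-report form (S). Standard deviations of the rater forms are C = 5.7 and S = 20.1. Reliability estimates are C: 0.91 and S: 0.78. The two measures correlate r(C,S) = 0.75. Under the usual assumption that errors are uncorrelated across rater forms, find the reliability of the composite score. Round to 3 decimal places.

0.849

Var(C+S) = 5.7² + 20.1² + 2·[5.7·20.1·0.75] = 436.5 + 171.855 = 608.355.
Because errors are independent across components, Cov(Tᵢ,Tⱼ) = Cov(Xᵢ,Xⱼ); the off-diagonal part of the true-score variance is the same as above.
True-score variance = [5.7²·0.91 + 20.1²·0.78] + 171.855 = 344.694 + 171.855 = 516.549.
Reliability = 516.549 / 608.355 = 0.849.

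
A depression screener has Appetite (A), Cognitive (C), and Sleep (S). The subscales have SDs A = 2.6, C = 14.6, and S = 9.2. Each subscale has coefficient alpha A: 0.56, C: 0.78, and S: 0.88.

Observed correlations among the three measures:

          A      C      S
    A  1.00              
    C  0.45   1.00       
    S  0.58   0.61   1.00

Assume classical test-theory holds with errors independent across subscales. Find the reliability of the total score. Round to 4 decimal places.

0.8868

Var(A+C+S) = 2.6² + 14.6² + 9.2² + 2·[2.6·14.6·0.45 + 2.6·9.2·0.58 + 14.6·9.2·0.61] = 304.56 + 225.782 = 530.342.
Because errors are independent across components, Cov(Tᵢ,Tⱼ) = Cov(Xᵢ,Xⱼ); the off-diagonal part of the true-score variance is the same as above.
True-score variance = [2.6²·0.56 + 14.6²·0.78 + 9.2²·0.88] + 225.782 = 244.534 + 225.782 = 470.315.
Reliability = 470.315 / 530.342 = 0.8868.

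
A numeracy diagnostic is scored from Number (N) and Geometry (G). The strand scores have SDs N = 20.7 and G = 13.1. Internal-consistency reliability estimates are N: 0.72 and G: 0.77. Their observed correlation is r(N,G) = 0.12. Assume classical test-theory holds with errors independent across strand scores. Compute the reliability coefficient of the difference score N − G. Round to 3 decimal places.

Var(N−G) = 20.7² + 13.1² − 2·20.7·13.1·0.12 = 600.1 − 65.0808 = 535.019.
Under uncorrelated errors the observed covariances equal the true-score covariances, so only the own-variance terms attenuate.
True-score variance = [20.7²·0.72 + 13.1²·0.77] − 65.0808 = 440.652 − 65.0808 = 375.572.
Reliability = 375.572 / 535.019 = 0.702.

0.702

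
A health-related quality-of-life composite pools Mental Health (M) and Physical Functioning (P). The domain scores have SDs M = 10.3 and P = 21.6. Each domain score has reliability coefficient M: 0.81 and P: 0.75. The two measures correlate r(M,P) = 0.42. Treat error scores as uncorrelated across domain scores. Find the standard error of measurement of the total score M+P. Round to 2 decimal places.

Var(total) = 572.65 + 186.883 = 759.533.
True-score variance = 435.853 + 186.883 = 622.736, so reliability = 0.8199.
Error variance = 759.533 − 622.736 = 136.797; SEM = √136.797 = 11.70.

11.70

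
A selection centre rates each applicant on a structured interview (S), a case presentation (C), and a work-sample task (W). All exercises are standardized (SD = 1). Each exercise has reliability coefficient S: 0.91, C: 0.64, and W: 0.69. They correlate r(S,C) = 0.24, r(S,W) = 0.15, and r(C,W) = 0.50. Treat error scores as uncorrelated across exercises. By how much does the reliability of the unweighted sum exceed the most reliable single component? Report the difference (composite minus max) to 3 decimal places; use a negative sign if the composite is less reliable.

-0.069

Var(sum) = 3 + 1.78 = 4.78; true-score variance = 2.24 + 1.78 = 4.02; composite reliability = 0.8410.
Max component reliability = 0.9100.
Difference = 0.8410 − 0.9100 = -0.069.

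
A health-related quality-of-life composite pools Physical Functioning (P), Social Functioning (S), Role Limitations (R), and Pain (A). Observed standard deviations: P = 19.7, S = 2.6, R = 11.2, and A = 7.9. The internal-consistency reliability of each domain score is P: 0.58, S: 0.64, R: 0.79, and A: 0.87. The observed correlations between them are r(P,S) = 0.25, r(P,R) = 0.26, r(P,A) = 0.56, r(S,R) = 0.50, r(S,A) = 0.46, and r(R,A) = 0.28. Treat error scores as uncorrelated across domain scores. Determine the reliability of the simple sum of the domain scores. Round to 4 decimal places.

0.7991

Var(P+S+R+A) = 19.7² + 2.6² + 11.2² + 7.9² + 2·[19.7·2.6·0.25 + 19.7·11.2·0.26 + 19.7·7.9·0.56 + 2.6·11.2·0.50 + 2.6·7.9·0.46 + 11.2·7.9·0.28] = 582.7 + 412.214 = 994.914.
Because errors are independent across components, Cov(Tᵢ,Tⱼ) = Cov(Xᵢ,Xⱼ); the off-diagonal part of the true-score variance is the same as above.
True-score variance = [19.7²·0.58 + 2.6²·0.64 + 11.2²·0.79 + 7.9²·0.87] + 412.214 = 382.813 + 412.214 = 795.027.
Reliability = 795.027 / 994.914 = 0.7991.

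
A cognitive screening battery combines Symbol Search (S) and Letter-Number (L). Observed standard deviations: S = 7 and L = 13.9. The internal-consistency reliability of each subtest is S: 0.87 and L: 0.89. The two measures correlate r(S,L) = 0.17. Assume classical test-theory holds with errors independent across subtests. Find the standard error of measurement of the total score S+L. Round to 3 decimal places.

Var(total) = 242.21 + 33.082 = 275.292.
True-score variance = 214.587 + 33.082 = 247.669, so reliability = 0.8997.
Error variance = 275.292 − 247.669 = 27.6231; SEM = √27.6231 = 5.256.

5.256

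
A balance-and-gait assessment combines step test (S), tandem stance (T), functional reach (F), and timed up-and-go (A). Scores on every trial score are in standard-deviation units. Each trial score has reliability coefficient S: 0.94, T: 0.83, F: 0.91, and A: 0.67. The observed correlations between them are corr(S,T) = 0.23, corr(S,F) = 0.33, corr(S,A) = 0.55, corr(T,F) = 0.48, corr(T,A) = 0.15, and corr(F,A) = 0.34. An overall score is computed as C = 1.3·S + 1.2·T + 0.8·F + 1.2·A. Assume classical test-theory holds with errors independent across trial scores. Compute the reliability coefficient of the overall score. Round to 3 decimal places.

Var(C) = 1.3² + 1.2² + 0.8² + 1.2² + 2·[1.56·0.23 + 1.04·0.33 + 1.56·0.55 + 0.96·0.48 + 1.44·0.15 + 0.96·0.34] = 5.21 + 5.1264 = 10.3364.
Because errors are independent across components, Cov(Tᵢ,Tⱼ) = Cov(Xᵢ,Xⱼ); the off-diagonal part of the true-score variance is the same as above.
True-score variance = [1.3²·0.94 + 1.2²·0.83 + 0.8²·0.91 + 1.2²·0.67] + 5.1264 = 4.331 + 5.1264 = 9.4574.
Reliability = 9.4574 / 10.3364 = 0.915.

0.915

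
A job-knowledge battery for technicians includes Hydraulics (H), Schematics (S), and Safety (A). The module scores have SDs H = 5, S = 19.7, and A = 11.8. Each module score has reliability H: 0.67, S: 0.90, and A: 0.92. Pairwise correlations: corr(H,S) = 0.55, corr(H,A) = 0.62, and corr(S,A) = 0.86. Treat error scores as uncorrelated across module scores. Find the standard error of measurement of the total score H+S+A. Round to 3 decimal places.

Var(total) = 552.33 + 581.341 = 1133.67.
True-score variance = 494.132 + 581.341 = 1075.47, so reliability = 0.9487.
Error variance = 1133.67 − 1075.47 = 58.1982; SEM = √58.1982 = 7.629.

7.629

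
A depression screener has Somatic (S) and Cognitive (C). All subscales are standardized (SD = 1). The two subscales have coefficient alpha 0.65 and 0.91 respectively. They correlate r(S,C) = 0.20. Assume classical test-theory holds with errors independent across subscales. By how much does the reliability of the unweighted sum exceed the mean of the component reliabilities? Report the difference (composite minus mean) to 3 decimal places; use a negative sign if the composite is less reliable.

Var(sum) = 2 + 0.4 = 2.4; true-score variance = 1.56 + 0.4 = 1.96; composite reliability = 0.8167.
Mean component reliability = 0.7800.
Difference = 0.8167 − 0.7800 = 0.037.

0.037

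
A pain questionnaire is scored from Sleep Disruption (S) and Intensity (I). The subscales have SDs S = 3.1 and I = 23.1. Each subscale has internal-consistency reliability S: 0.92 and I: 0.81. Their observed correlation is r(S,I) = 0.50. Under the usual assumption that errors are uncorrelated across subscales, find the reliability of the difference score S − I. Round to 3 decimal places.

Var(S−I) = 3.1² + 23.1² − 2·3.1·23.1·0.50 = 543.22 − 71.61 = 471.61.
Because errors are independent across components, Cov(Tᵢ,Tⱼ) = Cov(Xᵢ,Xⱼ); the off-diagonal part of the true-score variance is the same as above.
True-score variance = [3.1²·0.92 + 23.1²·0.81] − 71.61 = 441.065 − 71.61 = 369.455.
Reliability = 369.455 / 471.61 = 0.783.

0.783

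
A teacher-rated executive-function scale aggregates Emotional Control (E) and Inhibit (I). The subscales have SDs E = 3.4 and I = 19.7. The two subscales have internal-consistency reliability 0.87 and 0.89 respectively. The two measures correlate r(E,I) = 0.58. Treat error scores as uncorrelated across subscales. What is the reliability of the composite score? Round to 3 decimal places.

Var(E+I) = 3.4² + 19.7² + 2·[3.4·19.7·0.58] = 399.65 + 77.6968 = 477.347.
With uncorrelated errors the cross-covariances are all true-score covariance, so they carry over unchanged; only the diagonal terms shrink to ρᵢσᵢ².
True-score variance = [3.4²·0.87 + 19.7²·0.89] + 77.6968 = 355.457 + 77.6968 = 433.154.
Reliability = 433.154 / 477.347 = 0.907.

0.907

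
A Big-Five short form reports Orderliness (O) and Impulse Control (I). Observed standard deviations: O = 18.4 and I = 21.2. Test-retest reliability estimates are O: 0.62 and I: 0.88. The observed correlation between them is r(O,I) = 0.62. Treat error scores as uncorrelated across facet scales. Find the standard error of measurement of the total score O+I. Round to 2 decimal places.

13.51

Var(total) = 788 + 483.699 = 1271.7.
True-score variance = 605.414 + 483.699 = 1089.11, so reliability = 0.8564.
Error variance = 1271.7 − 1089.11 = 182.586; SEM = √182.586 = 13.51.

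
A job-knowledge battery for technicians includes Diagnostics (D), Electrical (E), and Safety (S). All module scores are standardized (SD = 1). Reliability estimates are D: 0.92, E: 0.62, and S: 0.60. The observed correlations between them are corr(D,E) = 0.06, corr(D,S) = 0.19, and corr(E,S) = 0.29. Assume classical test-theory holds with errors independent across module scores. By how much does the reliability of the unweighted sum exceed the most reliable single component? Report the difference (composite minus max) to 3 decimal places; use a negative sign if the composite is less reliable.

-0.131

Var(sum) = 3 + 1.08 = 4.08; true-score variance = 2.14 + 1.08 = 3.22; composite reliability = 0.7892.
Max component reliability = 0.9200.
Difference = 0.7892 − 0.9200 = -0.131.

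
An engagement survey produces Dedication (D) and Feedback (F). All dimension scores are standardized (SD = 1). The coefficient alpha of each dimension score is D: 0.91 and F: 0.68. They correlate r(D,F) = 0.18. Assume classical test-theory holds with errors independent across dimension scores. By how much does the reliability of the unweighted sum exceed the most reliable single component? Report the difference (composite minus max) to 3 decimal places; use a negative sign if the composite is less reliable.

Var(sum) = 2 + 0.36 = 2.36; true-score variance = 1.59 + 0.36 = 1.95; composite reliability = 0.8263.
Max component reliability = 0.9100.
Difference = 0.8263 − 0.9100 = -0.084.

-0.084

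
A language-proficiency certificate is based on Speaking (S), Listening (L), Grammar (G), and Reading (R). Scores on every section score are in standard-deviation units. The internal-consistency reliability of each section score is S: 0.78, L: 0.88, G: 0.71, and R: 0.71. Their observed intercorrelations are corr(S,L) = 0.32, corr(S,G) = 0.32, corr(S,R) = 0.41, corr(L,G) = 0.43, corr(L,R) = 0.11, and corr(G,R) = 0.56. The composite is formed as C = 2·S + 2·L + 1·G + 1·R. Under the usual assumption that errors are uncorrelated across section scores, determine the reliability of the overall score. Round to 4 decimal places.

Var(C) = 2² + 2² + 1 + 1 + 2·[4·0.32 + 2·0.32 + 2·0.41 + 2·0.43 + 2·0.11 + 0.56] = 10 + 8.76 = 18.76.
With uncorrelated errors the cross-covariances are all true-score covariance, so they carry over unchanged; only the diagonal terms shrink to ρᵢσᵢ².
True-score variance = [2²·0.78 + 2²·0.88 + 0.71 + 0.71] + 8.76 = 8.06 + 8.76 = 16.82.
Reliability = 16.82 / 18.76 = 0.8966.

0.8966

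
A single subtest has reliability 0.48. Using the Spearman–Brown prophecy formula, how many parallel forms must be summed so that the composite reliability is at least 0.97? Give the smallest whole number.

k ≥ ρ*(1−ρ₁)/(ρ₁(1−ρ*)) = 0.97·0.52 / (0.48·0.03) = 35.028.
Smallest integer k = 36.

36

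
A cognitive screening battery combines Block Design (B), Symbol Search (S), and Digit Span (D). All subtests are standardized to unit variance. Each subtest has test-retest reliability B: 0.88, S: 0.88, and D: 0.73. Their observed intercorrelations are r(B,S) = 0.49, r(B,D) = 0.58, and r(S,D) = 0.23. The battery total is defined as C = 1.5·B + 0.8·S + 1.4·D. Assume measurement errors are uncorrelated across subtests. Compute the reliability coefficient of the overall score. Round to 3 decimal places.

0.902

Var(C) = 1.5² + 0.8² + 1.4² + 2·[1.2·0.49 + 2.1·0.58 + 1.12·0.23] = 4.85 + 4.1272 = 8.9772.
Under uncorrelated errors the observed covariances equal the true-score covariances, so only the own-variance terms attenuate.
True-score variance = [1.5²·0.88 + 0.8²·0.88 + 1.4²·0.73] + 4.1272 = 3.974 + 4.1272 = 8.1012.
Reliability = 8.1012 / 8.9772 = 0.902.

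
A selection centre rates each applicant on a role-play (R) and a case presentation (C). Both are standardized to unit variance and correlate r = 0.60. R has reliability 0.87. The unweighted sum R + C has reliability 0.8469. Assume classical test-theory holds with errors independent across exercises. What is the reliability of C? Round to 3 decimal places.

Var(R+C) = 2 + 2·0.60 = 3.200.
True-score variance = ρ_R + ρ_C + 2·0.60, so 0.8469 = (0.87 + ρ_C + 1.20) / 3.200.
ρ_C = 0.8469·3.200 − 0.87 − 1.20 = 0.640.

0.640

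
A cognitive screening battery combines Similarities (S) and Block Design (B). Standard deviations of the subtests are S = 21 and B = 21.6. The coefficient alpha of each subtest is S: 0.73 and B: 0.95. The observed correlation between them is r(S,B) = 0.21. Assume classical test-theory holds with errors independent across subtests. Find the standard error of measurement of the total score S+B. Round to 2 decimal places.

Var(total) = 907.56 + 190.512 = 1098.07.
True-score variance = 765.162 + 190.512 = 955.674, so reliability = 0.8703.
Error variance = 1098.07 − 955.674 = 142.398; SEM = √142.398 = 11.93.

11.93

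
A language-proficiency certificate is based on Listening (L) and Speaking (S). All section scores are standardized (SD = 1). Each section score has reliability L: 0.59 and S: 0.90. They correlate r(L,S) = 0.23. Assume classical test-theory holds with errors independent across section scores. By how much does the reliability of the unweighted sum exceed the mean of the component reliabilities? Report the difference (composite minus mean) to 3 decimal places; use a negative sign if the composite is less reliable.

Var(sum) = 2 + 0.46 = 2.46; true-score variance = 1.49 + 0.46 = 1.95; composite reliability = 0.7927.
Mean component reliability = 0.7450.
Difference = 0.7927 − 0.7450 = 0.048.

0.048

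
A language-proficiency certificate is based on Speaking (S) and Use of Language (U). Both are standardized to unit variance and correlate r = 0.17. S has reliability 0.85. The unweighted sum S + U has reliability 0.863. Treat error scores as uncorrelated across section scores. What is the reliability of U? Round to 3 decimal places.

Var(S+U) = 2 + 2·0.17 = 2.340.
True-score variance = ρ_S + ρ_U + 2·0.17, so 0.863 = (0.85 + ρ_U + 0.34) / 2.340.
ρ_U = 0.863·2.340 − 0.85 − 0.34 = 0.829.

0.829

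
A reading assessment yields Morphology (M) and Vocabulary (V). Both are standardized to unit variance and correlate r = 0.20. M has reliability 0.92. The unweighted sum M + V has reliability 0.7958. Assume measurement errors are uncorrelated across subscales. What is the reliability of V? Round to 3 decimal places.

0.590

Var(M+V) = 2 + 2·0.20 = 2.400.
True-score variance = ρ_M + ρ_V + 2·0.20, so 0.7958 = (0.92 + ρ_V + 0.40) / 2.400.
ρ_V = 0.7958·2.400 − 0.92 − 0.40 = 0.590.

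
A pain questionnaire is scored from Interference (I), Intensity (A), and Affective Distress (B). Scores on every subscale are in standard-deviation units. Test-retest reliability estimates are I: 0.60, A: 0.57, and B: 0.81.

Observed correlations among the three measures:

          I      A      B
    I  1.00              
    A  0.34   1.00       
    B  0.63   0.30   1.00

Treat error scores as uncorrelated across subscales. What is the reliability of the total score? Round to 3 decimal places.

0.816

Var(I+A+B) = 3 + 2·[0.34 + 0.63 + 0.30] = 3 + 2.54 = 5.54.
With uncorrelated errors the cross-covariances are all true-score covariance, so they carry over unchanged; only the diagonal terms shrink to ρᵢσᵢ².
True-score variance = [0.60 + 0.57 + 0.81] + 2.54 = 1.98 + 2.54 = 4.52.
Reliability = 4.52 / 5.54 = 0.816.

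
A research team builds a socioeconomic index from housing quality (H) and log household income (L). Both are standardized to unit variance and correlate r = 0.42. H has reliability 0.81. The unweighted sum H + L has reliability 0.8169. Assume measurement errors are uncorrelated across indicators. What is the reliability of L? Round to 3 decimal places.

0.670

Var(H+L) = 2 + 2·0.42 = 2.840.
True-score variance = ρ_H + ρ_L + 2·0.42, so 0.8169 = (0.81 + ρ_L + 0.84) / 2.840.
ρ_L = 0.8169·2.840 − 0.81 − 0.84 = 0.670.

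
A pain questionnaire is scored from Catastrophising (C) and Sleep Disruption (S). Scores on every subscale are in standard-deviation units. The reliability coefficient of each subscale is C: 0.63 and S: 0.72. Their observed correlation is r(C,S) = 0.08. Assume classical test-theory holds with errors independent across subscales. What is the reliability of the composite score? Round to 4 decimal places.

0.6991

Var(C+S) = 2 + 2·[0.08] = 2 + 0.16 = 2.16.
Under uncorrelated errors the observed covariances equal the true-score covariances, so only the own-variance terms attenuate.
True-score variance = [0.63 + 0.72] + 0.16 = 1.35 + 0.16 = 1.51.
Reliability = 1.51 / 2.16 = 0.6991.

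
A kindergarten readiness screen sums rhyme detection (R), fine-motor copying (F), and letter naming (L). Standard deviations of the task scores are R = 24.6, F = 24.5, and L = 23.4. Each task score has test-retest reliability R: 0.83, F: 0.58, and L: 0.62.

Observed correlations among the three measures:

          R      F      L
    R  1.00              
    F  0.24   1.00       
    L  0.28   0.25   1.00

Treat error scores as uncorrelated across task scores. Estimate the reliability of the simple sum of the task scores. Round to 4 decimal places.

0.7876

Var(R+F+L) = 24.6² + 24.5² + 23.4² + 2·[24.6·24.5·0.24 + 24.6·23.4·0.28 + 24.5·23.4·0.25] = 1752.97 + 898.304 = 2651.27.
Because errors are independent across components, Cov(Tᵢ,Tⱼ) = Cov(Xᵢ,Xⱼ); the off-diagonal part of the true-score variance is the same as above.
True-score variance = [24.6²·0.83 + 24.5²·0.58 + 23.4²·0.62] + 898.304 = 1189.91 + 898.304 = 2088.22.
Reliability = 2088.22 / 2651.27 = 0.7876.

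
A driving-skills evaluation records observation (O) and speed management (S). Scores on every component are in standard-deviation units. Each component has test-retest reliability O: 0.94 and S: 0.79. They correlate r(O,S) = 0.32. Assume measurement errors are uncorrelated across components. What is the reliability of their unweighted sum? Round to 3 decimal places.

Var(O+S) = 2 + 2·[0.32] = 2 + 0.64 = 2.64.
Under uncorrelated errors the observed covariances equal the true-score covariances, so only the own-variance terms attenuate.
True-score variance = [0.94 + 0.79] + 0.64 = 1.73 + 0.64 = 2.37.
Reliability = 2.37 / 2.64 = 0.898.

0.898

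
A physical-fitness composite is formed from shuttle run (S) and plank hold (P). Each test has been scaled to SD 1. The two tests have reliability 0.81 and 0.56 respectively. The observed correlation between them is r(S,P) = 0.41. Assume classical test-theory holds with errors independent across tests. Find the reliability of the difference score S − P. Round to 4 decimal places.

0.4661

Var(S−P) = 1 + 1 − 2·0.41 = 2 − 0.82 = 1.18.
With uncorrelated errors the cross-covariances are all true-score covariance, so they carry over unchanged; only the diagonal terms shrink to ρᵢσᵢ².
True-score variance = [0.81 + 0.56] − 0.82 = 1.37 − 0.82 = 0.55.
Reliability = 0.55 / 1.18 = 0.4661.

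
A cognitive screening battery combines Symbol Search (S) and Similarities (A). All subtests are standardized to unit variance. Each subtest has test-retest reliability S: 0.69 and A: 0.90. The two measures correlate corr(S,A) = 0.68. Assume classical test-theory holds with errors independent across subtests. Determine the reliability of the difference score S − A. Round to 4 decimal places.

Var(S−A) = 1 + 1 − 2·0.68 = 2 − 1.36 = 0.64.
With uncorrelated errors the cross-covariances are all true-score covariance, so they carry over unchanged; only the diagonal terms shrink to ρᵢσᵢ².
True-score variance = [0.69 + 0.90] − 1.36 = 1.59 − 1.36 = 0.23.
Reliability = 0.23 / 0.64 = 0.3594.

0.3594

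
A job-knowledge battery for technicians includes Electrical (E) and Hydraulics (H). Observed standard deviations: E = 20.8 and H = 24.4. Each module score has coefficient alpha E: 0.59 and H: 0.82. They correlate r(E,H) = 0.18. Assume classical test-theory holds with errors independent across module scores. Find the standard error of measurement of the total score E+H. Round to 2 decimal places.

Var(total) = 1028 + 182.707 = 1210.71.
True-score variance = 743.453 + 182.707 = 926.16, so reliability = 0.7650.
Error variance = 1210.71 − 926.16 = 284.547; SEM = √284.547 = 16.87.

16.87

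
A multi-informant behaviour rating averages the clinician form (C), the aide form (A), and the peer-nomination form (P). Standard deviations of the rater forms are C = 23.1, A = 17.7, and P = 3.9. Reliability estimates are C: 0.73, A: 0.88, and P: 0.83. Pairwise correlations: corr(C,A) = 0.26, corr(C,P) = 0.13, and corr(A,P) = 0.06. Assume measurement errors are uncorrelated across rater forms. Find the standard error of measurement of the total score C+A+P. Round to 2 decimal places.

13.57

Var(total) = 862.11 + 244.319 = 1106.43.
True-score variance = 677.855 + 244.319 = 922.174, so reliability = 0.8335.
Error variance = 1106.43 − 922.174 = 184.255; SEM = √184.255 = 13.57.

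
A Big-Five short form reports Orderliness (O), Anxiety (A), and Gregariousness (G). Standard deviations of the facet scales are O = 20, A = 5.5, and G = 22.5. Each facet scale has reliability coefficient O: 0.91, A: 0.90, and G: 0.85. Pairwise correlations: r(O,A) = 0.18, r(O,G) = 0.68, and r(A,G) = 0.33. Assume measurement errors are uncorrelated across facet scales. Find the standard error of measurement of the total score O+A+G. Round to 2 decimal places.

10.72

Var(total) = 936.5 + 733.275 = 1669.78.
True-score variance = 821.538 + 733.275 = 1554.81, so reliability = 0.9312.
Error variance = 1669.78 − 1554.81 = 114.963; SEM = √114.963 = 10.72.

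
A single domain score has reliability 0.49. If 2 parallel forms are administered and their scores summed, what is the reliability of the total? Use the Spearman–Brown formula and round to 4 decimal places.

ρ_k = kρ / (1 + (k−1)ρ) = 2·0.49 / (1 + 1·0.49) = 0.980 / 1.490 = 0.6577.

0.6577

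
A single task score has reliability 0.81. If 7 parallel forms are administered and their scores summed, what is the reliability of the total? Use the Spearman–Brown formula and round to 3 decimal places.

ρ_k = kρ / (1 + (k−1)ρ) = 7·0.81 / (1 + 6·0.81) = 5.670 / 5.860 = 0.968.

0.968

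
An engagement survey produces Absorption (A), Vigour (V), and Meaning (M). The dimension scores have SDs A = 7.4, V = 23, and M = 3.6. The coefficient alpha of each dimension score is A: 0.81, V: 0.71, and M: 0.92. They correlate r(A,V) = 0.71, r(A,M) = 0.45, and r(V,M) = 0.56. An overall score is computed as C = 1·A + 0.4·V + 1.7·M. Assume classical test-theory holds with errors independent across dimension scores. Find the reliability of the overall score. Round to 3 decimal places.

0.899

Var(C) = 7.4² + 0.4²·23² + 1.7²·3.6² + 2·[0.4·7.4·23·0.71 + 1.7·7.4·3.6·0.45 + 0.68·23·3.6·0.56] = 176.854 + 200.493 = 377.348.
With uncorrelated errors the cross-covariances are all true-score covariance, so they carry over unchanged; only the diagonal terms shrink to ρᵢσᵢ².
True-score variance = [7.4²·0.81 + 0.4²·23²·0.71 + 1.7²·3.6²·0.92] + 200.493 = 138.908 + 200.493 = 339.401.
Reliability = 339.401 / 377.348 = 0.899.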